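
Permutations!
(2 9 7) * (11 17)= (2 9 7)(11 17)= [0, 1, 9, 3, 4, 5, 6, 2, 8, 7, 10, 17, 12, 13, 14, 15, 16, 11]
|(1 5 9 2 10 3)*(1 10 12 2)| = |(1 5 9)(2 12)(3 10)| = 6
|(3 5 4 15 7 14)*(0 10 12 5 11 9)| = |(0 10 12 5 4 15 7 14 3 11 9)| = 11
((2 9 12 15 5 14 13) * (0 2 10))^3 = (0 12 14)(2 15 13)(5 10 9)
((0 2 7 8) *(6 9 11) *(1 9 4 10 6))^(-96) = (11)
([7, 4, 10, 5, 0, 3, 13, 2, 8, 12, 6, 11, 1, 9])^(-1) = [4, 12, 7, 5, 1, 3, 10, 0, 8, 13, 2, 11, 9, 6]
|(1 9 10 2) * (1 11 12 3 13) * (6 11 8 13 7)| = 30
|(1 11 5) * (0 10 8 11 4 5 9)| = 15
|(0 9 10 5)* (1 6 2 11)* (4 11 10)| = 9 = |(0 9 4 11 1 6 2 10 5)|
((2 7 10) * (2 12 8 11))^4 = (2 8 10)(7 11 12)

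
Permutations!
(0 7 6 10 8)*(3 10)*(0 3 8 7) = (3 10 7 6 8) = [0, 1, 2, 10, 4, 5, 8, 6, 3, 9, 7]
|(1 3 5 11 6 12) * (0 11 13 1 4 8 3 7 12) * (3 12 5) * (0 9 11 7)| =15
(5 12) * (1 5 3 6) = (1 5 12 3 6) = [0, 5, 2, 6, 4, 12, 1, 7, 8, 9, 10, 11, 3]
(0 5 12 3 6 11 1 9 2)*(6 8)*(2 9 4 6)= (0 5 12 3 8 2)(1 4 6 11)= [5, 4, 0, 8, 6, 12, 11, 7, 2, 9, 10, 1, 3]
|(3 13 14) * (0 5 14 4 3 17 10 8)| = |(0 5 14 17 10 8)(3 13 4)| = 6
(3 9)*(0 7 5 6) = [7, 1, 2, 9, 4, 6, 0, 5, 8, 3] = (0 7 5 6)(3 9)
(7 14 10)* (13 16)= (7 14 10)(13 16)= [0, 1, 2, 3, 4, 5, 6, 14, 8, 9, 7, 11, 12, 16, 10, 15, 13]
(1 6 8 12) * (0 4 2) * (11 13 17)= (0 4 2)(1 6 8 12)(11 13 17)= [4, 6, 0, 3, 2, 5, 8, 7, 12, 9, 10, 13, 1, 17, 14, 15, 16, 11]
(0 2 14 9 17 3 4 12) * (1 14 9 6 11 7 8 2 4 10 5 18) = [4, 14, 9, 10, 12, 18, 11, 8, 2, 17, 5, 7, 0, 13, 6, 15, 16, 3, 1] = (0 4 12)(1 14 6 11 7 8 2 9 17 3 10 5 18)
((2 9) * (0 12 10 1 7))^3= (0 1 12 7 10)(2 9)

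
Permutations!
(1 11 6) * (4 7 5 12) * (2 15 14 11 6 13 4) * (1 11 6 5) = (1 5 12 2 15 14 6 11 13 4 7) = [0, 5, 15, 3, 7, 12, 11, 1, 8, 9, 10, 13, 2, 4, 6, 14]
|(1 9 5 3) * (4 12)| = |(1 9 5 3)(4 12)| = 4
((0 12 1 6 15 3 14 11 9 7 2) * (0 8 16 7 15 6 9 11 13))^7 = (0 13 14 3 15 9 1 12)(2 7 16 8)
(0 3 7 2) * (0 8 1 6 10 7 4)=(0 3 4)(1 6 10 7 2 8)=[3, 6, 8, 4, 0, 5, 10, 2, 1, 9, 7]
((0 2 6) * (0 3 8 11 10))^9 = (0 6 8 10 2 3 11)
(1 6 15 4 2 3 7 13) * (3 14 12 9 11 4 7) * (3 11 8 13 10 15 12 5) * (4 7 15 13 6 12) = (15)(1 12 9 8 6 4 2 14 5 3 11 7 10 13) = [0, 12, 14, 11, 2, 3, 4, 10, 6, 8, 13, 7, 9, 1, 5, 15]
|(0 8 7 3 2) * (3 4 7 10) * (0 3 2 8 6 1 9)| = 4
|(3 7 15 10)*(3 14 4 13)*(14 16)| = 8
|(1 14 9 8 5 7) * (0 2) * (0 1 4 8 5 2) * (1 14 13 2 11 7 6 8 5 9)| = 12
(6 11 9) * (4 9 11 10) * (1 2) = (11)(1 2)(4 9 6 10) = [0, 2, 1, 3, 9, 5, 10, 7, 8, 6, 4, 11]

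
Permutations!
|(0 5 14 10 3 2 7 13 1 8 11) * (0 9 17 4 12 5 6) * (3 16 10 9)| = |(0 6)(1 8 11 3 2 7 13)(4 12 5 14 9 17)(10 16)| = 42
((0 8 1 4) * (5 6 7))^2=(0 1)(4 8)(5 7 6)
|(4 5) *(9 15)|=|(4 5)(9 15)|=2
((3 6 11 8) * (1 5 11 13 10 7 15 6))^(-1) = (1 3 8 11 5)(6 15 7 10 13)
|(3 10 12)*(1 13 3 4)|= |(1 13 3 10 12 4)|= 6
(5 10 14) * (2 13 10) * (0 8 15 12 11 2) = (0 8 15 12 11 2 13 10 14 5) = [8, 1, 13, 3, 4, 0, 6, 7, 15, 9, 14, 2, 11, 10, 5, 12]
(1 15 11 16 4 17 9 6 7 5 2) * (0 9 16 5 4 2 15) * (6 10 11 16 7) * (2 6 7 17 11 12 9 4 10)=(17)(0 4 11 5 15 16 6 7 10 12 9 2 1)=[4, 0, 1, 3, 11, 15, 7, 10, 8, 2, 12, 5, 9, 13, 14, 16, 6, 17]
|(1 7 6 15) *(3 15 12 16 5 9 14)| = |(1 7 6 12 16 5 9 14 3 15)| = 10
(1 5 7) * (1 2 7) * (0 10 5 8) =[10, 8, 7, 3, 4, 1, 6, 2, 0, 9, 5] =(0 10 5 1 8)(2 7)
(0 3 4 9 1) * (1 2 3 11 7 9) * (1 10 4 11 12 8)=(0 12 8 1)(2 3 11 7 9)(4 10)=[12, 0, 3, 11, 10, 5, 6, 9, 1, 2, 4, 7, 8]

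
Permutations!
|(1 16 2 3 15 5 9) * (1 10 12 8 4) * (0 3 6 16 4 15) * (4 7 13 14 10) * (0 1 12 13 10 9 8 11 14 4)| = 33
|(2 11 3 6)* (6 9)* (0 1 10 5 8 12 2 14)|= 12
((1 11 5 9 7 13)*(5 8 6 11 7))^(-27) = (13)(5 9)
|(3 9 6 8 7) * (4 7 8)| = 5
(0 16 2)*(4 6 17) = (0 16 2)(4 6 17) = [16, 1, 0, 3, 6, 5, 17, 7, 8, 9, 10, 11, 12, 13, 14, 15, 2, 4]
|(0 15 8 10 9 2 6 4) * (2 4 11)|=6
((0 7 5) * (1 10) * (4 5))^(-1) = (0 5 4 7)(1 10) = ((0 7 4 5)(1 10))^(-1)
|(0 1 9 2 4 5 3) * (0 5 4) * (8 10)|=|(0 1 9 2)(3 5)(8 10)|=4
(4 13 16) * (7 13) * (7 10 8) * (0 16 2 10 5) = [16, 1, 10, 3, 5, 0, 6, 13, 7, 9, 8, 11, 12, 2, 14, 15, 4] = (0 16 4 5)(2 10 8 7 13)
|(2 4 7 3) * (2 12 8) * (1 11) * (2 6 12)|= |(1 11)(2 4 7 3)(6 12 8)|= 12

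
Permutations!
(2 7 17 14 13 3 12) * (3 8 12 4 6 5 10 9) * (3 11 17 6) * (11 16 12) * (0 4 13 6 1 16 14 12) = (0 4 3 13 8 11 17 12 2 7 1 16)(5 10 9 14 6) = [4, 16, 7, 13, 3, 10, 5, 1, 11, 14, 9, 17, 2, 8, 6, 15, 0, 12]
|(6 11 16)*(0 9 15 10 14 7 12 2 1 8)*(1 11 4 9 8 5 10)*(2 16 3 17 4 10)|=18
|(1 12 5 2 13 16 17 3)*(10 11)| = |(1 12 5 2 13 16 17 3)(10 11)| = 8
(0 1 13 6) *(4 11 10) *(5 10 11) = (0 1 13 6)(4 5 10) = [1, 13, 2, 3, 5, 10, 0, 7, 8, 9, 4, 11, 12, 6]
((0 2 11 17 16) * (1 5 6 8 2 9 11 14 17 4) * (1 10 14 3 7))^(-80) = (17)(1 2 5 3 6 7 8)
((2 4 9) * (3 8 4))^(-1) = ((2 3 8 4 9))^(-1) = (2 9 4 8 3)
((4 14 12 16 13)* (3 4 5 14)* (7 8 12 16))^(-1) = ((3 4)(5 14 16 13)(7 8 12))^(-1) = (3 4)(5 13 16 14)(7 12 8)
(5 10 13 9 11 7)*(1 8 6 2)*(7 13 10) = (1 8 6 2)(5 7)(9 11 13) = [0, 8, 1, 3, 4, 7, 2, 5, 6, 11, 10, 13, 12, 9]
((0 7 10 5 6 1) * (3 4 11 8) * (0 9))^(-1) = (0 9 1 6 5 10 7)(3 8 11 4)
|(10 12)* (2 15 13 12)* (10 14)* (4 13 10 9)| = 15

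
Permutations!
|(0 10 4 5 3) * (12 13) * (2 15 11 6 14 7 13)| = |(0 10 4 5 3)(2 15 11 6 14 7 13 12)| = 40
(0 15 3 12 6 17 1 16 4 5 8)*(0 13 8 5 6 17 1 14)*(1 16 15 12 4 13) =[12, 15, 2, 4, 6, 5, 16, 7, 1, 9, 10, 11, 17, 8, 0, 3, 13, 14] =(0 12 17 14)(1 15 3 4 6 16 13 8)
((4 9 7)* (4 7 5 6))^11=(4 6 5 9)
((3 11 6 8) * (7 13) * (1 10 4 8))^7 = ((1 10 4 8 3 11 6)(7 13))^7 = (7 13)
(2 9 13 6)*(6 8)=(2 9 13 8 6)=[0, 1, 9, 3, 4, 5, 2, 7, 6, 13, 10, 11, 12, 8]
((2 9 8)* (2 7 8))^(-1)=(2 9)(7 8)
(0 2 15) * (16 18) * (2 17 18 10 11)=(0 17 18 16 10 11 2 15)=[17, 1, 15, 3, 4, 5, 6, 7, 8, 9, 11, 2, 12, 13, 14, 0, 10, 18, 16]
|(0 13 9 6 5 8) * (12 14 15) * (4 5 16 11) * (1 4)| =30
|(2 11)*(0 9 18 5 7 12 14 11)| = |(0 9 18 5 7 12 14 11 2)| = 9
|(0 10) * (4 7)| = |(0 10)(4 7)| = 2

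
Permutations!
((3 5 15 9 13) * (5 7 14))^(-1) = (3 13 9 15 5 14 7) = ((3 7 14 5 15 9 13))^(-1)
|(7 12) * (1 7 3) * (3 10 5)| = 6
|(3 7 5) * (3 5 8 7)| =|(7 8)| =2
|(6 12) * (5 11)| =|(5 11)(6 12)| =2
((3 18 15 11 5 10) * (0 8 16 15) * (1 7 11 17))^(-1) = (0 18 3 10 5 11 7 1 17 15 16 8)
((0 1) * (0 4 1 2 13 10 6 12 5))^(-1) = (0 5 12 6 10 13 2)(1 4) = ((0 2 13 10 6 12 5)(1 4))^(-1)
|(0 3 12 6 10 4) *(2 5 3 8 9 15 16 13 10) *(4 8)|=|(0 4)(2 5 3 12 6)(8 9 15 16 13 10)|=30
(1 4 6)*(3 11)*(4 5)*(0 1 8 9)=(0 1 5 4 6 8 9)(3 11)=[1, 5, 2, 11, 6, 4, 8, 7, 9, 0, 10, 3]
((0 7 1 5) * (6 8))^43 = (0 5 1 7)(6 8)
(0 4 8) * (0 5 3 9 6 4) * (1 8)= (1 8 5 3 9 6 4)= [0, 8, 2, 9, 1, 3, 4, 7, 5, 6]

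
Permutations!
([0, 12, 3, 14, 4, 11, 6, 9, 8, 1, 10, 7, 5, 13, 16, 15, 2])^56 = [0, 5, 2, 3, 4, 7, 6, 1, 8, 12, 10, 9, 11, 13, 14, 15, 16]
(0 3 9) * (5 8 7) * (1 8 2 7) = (0 3 9)(1 8)(2 7 5) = [3, 8, 7, 9, 4, 2, 6, 5, 1, 0]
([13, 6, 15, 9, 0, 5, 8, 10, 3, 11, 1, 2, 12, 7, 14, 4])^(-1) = (0 4 15 2 11 9 3 8 6 1 10 7 13)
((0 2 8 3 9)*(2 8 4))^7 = ((0 8 3 9)(2 4))^7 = (0 9 3 8)(2 4)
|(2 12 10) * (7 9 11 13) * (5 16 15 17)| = |(2 12 10)(5 16 15 17)(7 9 11 13)| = 12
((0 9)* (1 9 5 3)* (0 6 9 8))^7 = ((0 5 3 1 8)(6 9))^7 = (0 3 8 5 1)(6 9)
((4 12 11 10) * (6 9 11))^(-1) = ((4 12 6 9 11 10))^(-1) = (4 10 11 9 6 12)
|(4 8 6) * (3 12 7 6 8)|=5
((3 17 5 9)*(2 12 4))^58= ((2 12 4)(3 17 5 9))^58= (2 12 4)(3 5)(9 17)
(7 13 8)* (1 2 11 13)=(1 2 11 13 8 7)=[0, 2, 11, 3, 4, 5, 6, 1, 7, 9, 10, 13, 12, 8]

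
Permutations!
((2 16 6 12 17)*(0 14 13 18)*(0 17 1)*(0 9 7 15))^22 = (0 1 2 14 9 16 13 7 6 18 15 12 17)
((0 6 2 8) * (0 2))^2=(8)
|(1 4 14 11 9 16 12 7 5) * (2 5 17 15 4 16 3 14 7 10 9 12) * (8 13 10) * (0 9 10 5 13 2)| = 12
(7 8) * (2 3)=(2 3)(7 8)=[0, 1, 3, 2, 4, 5, 6, 8, 7]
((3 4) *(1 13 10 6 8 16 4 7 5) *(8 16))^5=(1 4 13 3 10 7 6 5 16)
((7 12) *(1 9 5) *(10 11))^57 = (7 12)(10 11)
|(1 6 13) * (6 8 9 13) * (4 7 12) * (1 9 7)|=10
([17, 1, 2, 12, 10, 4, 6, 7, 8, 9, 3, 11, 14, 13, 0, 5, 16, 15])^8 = [14, 1, 2, 10, 5, 15, 6, 7, 8, 9, 4, 11, 3, 13, 12, 17, 16, 0]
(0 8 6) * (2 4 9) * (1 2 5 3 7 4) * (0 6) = (0 8)(1 2)(3 7 4 9 5) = [8, 2, 1, 7, 9, 3, 6, 4, 0, 5]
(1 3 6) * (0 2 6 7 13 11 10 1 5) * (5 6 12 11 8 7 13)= [2, 3, 12, 13, 4, 0, 6, 5, 7, 9, 1, 10, 11, 8]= (0 2 12 11 10 1 3 13 8 7 5)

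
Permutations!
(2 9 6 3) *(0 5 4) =[5, 1, 9, 2, 0, 4, 3, 7, 8, 6] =(0 5 4)(2 9 6 3)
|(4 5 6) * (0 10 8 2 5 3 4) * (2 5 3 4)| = 10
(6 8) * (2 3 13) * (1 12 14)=(1 12 14)(2 3 13)(6 8)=[0, 12, 3, 13, 4, 5, 8, 7, 6, 9, 10, 11, 14, 2, 1]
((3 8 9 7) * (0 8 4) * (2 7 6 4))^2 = (0 9 4 8 6)(2 3 7)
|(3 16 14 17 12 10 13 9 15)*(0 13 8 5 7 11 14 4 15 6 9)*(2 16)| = |(0 13)(2 16 4 15 3)(5 7 11 14 17 12 10 8)(6 9)| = 40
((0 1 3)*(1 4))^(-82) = ((0 4 1 3))^(-82) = (0 1)(3 4)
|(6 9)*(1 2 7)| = 6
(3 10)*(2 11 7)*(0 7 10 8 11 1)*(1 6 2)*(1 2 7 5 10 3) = (0 5 10 1)(2 6 7)(3 8 11) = [5, 0, 6, 8, 4, 10, 7, 2, 11, 9, 1, 3]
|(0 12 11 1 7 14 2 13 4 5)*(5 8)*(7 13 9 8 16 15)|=14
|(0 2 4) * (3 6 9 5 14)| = 15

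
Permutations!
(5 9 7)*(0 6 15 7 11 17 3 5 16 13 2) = (0 6 15 7 16 13 2)(3 5 9 11 17) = [6, 1, 0, 5, 4, 9, 15, 16, 8, 11, 10, 17, 12, 2, 14, 7, 13, 3]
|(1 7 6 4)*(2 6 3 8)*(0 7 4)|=6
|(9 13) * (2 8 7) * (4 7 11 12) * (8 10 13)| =9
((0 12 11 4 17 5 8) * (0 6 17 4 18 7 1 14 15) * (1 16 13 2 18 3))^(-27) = (0 12 11 3 1 14 15)(2 16 18 13 7)(5 8 6 17)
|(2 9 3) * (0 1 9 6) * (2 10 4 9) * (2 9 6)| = 7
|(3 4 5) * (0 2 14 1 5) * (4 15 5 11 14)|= |(0 2 4)(1 11 14)(3 15 5)|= 3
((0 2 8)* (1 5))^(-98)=((0 2 8)(1 5))^(-98)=(0 2 8)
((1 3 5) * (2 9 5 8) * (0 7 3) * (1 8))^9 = (0 7 3 1)(2 9 5 8)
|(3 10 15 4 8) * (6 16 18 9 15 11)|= 10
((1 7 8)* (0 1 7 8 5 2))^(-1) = (0 2 5 7 8 1)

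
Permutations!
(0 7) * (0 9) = [7, 1, 2, 3, 4, 5, 6, 9, 8, 0] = (0 7 9)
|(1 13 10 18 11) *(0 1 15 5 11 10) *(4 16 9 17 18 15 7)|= |(0 1 13)(4 16 9 17 18 10 15 5 11 7)|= 30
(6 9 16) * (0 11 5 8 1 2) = (0 11 5 8 1 2)(6 9 16) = [11, 2, 0, 3, 4, 8, 9, 7, 1, 16, 10, 5, 12, 13, 14, 15, 6]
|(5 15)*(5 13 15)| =2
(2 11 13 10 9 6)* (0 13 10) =[13, 1, 11, 3, 4, 5, 2, 7, 8, 6, 9, 10, 12, 0] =(0 13)(2 11 10 9 6)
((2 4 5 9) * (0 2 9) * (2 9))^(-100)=(9)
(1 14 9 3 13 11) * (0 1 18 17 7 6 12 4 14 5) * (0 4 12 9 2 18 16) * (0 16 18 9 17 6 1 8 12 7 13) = [8, 5, 9, 0, 14, 4, 17, 1, 12, 3, 10, 18, 7, 11, 2, 15, 16, 13, 6] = (0 8 12 7 1 5 4 14 2 9 3)(6 17 13 11 18)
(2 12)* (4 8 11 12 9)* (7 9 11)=[0, 1, 11, 3, 8, 5, 6, 9, 7, 4, 10, 12, 2]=(2 11 12)(4 8 7 9)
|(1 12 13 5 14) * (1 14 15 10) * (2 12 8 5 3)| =|(1 8 5 15 10)(2 12 13 3)| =20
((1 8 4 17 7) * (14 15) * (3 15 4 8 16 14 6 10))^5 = ((1 16 14 4 17 7)(3 15 6 10))^5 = (1 7 17 4 14 16)(3 15 6 10)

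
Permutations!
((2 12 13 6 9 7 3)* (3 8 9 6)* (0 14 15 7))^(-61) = ((0 14 15 7 8 9)(2 12 13 3))^(-61) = (0 9 8 7 15 14)(2 3 13 12)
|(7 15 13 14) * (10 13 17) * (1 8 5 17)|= |(1 8 5 17 10 13 14 7 15)|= 9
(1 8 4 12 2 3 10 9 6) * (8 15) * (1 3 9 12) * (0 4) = [4, 15, 9, 10, 1, 5, 3, 7, 0, 6, 12, 11, 2, 13, 14, 8] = (0 4 1 15 8)(2 9 6 3 10 12)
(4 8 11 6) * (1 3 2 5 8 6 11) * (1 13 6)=(1 3 2 5 8 13 6 4)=[0, 3, 5, 2, 1, 8, 4, 7, 13, 9, 10, 11, 12, 6]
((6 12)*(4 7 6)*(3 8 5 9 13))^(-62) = (3 9 8 13 5)(4 6)(7 12)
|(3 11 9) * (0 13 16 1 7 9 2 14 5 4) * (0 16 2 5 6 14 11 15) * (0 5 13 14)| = |(0 14 6)(1 7 9 3 15 5 4 16)(2 11 13)| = 24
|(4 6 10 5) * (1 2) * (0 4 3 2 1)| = |(0 4 6 10 5 3 2)| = 7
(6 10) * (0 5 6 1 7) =(0 5 6 10 1 7) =[5, 7, 2, 3, 4, 6, 10, 0, 8, 9, 1]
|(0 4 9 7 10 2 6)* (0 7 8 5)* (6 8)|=|(0 4 9 6 7 10 2 8 5)|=9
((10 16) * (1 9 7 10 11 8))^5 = ((1 9 7 10 16 11 8))^5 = (1 11 10 9 8 16 7)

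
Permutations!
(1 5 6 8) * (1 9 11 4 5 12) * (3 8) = (1 12)(3 8 9 11 4 5 6) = [0, 12, 2, 8, 5, 6, 3, 7, 9, 11, 10, 4, 1]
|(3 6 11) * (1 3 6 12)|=6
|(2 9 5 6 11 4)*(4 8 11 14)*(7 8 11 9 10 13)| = |(2 10 13 7 8 9 5 6 14 4)| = 10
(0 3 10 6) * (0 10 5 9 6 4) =[3, 1, 2, 5, 0, 9, 10, 7, 8, 6, 4] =(0 3 5 9 6 10 4)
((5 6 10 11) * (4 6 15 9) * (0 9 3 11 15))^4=((0 9 4 6 10 15 3 11 5))^4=(0 10 5 6 11 4 3 9 15)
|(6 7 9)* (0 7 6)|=3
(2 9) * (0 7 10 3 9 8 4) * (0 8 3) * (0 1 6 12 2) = [7, 6, 3, 9, 8, 5, 12, 10, 4, 0, 1, 11, 2] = (0 7 10 1 6 12 2 3 9)(4 8)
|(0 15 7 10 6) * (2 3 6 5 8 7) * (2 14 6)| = |(0 15 14 6)(2 3)(5 8 7 10)| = 4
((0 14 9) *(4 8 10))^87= (14)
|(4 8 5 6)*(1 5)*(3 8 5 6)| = 6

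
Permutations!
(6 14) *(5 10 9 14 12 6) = [0, 1, 2, 3, 4, 10, 12, 7, 8, 14, 9, 11, 6, 13, 5] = (5 10 9 14)(6 12)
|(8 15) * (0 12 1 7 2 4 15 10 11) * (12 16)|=|(0 16 12 1 7 2 4 15 8 10 11)|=11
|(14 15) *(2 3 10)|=|(2 3 10)(14 15)|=6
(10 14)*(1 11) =(1 11)(10 14) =[0, 11, 2, 3, 4, 5, 6, 7, 8, 9, 14, 1, 12, 13, 10]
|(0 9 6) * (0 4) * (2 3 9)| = 6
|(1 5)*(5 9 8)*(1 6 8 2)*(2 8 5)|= |(1 9 8 2)(5 6)|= 4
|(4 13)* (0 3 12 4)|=5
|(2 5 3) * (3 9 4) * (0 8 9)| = 7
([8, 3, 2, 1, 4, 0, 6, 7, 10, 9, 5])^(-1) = (0 5 10 8)(1 3)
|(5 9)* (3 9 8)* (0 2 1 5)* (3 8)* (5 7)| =7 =|(0 2 1 7 5 3 9)|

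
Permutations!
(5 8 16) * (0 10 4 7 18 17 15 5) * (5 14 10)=(0 5 8 16)(4 7 18 17 15 14 10)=[5, 1, 2, 3, 7, 8, 6, 18, 16, 9, 4, 11, 12, 13, 10, 14, 0, 15, 17]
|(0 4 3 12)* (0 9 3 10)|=|(0 4 10)(3 12 9)|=3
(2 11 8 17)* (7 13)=(2 11 8 17)(7 13)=[0, 1, 11, 3, 4, 5, 6, 13, 17, 9, 10, 8, 12, 7, 14, 15, 16, 2]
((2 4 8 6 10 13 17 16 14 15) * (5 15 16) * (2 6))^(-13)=(2 8 4)(5 17 13 10 6 15)(14 16)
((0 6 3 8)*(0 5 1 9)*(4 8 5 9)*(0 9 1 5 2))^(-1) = ((9)(0 6 3 2)(1 4 8))^(-1) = (9)(0 2 3 6)(1 8 4)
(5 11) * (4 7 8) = (4 7 8)(5 11) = [0, 1, 2, 3, 7, 11, 6, 8, 4, 9, 10, 5]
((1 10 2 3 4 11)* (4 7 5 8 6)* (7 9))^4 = (1 9 6 10 7 4 2 5 11 3 8)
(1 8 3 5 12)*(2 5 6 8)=(1 2 5 12)(3 6 8)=[0, 2, 5, 6, 4, 12, 8, 7, 3, 9, 10, 11, 1]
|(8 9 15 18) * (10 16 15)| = |(8 9 10 16 15 18)| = 6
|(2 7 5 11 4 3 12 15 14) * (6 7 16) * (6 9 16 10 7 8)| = 10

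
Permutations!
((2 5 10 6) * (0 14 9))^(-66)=(14)(2 10)(5 6)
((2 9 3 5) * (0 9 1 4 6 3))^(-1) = ((0 9)(1 4 6 3 5 2))^(-1) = (0 9)(1 2 5 3 6 4)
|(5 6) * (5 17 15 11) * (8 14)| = |(5 6 17 15 11)(8 14)| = 10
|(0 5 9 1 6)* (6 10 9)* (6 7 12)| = |(0 5 7 12 6)(1 10 9)| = 15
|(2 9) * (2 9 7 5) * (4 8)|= 6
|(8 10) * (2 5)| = 2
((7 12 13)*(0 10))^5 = (0 10)(7 13 12)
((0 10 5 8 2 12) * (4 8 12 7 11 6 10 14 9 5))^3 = (0 5 14 12 9)(2 6 8 11 4 7 10) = ((0 14 9 5 12)(2 7 11 6 10 4 8))^3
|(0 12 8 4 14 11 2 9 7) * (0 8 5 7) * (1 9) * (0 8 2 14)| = 18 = |(0 12 5 7 2 1 9 8 4)(11 14)|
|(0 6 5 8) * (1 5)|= 5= |(0 6 1 5 8)|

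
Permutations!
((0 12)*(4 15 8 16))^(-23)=(0 12)(4 15 8 16)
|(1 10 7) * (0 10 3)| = 5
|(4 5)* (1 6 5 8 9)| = 6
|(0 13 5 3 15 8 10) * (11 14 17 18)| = 28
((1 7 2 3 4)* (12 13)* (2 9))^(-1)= (1 4 3 2 9 7)(12 13)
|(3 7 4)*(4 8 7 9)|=6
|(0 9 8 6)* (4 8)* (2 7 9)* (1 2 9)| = 15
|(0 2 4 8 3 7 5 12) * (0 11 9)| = 10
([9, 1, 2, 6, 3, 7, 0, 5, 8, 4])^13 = (0 3 9 6 4)(5 7)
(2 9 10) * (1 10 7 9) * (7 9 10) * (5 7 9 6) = (1 9 6 5 7 10 2) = [0, 9, 1, 3, 4, 7, 5, 10, 8, 6, 2]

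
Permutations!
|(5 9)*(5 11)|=|(5 9 11)|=3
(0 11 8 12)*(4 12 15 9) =[11, 1, 2, 3, 12, 5, 6, 7, 15, 4, 10, 8, 0, 13, 14, 9] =(0 11 8 15 9 4 12)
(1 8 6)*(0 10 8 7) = (0 10 8 6 1 7) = [10, 7, 2, 3, 4, 5, 1, 0, 6, 9, 8]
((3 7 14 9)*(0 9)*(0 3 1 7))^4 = (0 14 1)(3 7 9)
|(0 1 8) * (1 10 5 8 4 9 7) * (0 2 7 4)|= |(0 10 5 8 2 7 1)(4 9)|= 14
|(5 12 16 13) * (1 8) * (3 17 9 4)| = 4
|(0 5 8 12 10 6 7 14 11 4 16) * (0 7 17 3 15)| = |(0 5 8 12 10 6 17 3 15)(4 16 7 14 11)| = 45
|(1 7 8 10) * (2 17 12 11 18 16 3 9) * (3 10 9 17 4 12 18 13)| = 14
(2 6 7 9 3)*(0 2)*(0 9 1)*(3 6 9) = (0 2 9 6 7 1) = [2, 0, 9, 3, 4, 5, 7, 1, 8, 6]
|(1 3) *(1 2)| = |(1 3 2)| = 3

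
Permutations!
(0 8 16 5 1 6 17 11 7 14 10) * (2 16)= [8, 6, 16, 3, 4, 1, 17, 14, 2, 9, 0, 7, 12, 13, 10, 15, 5, 11]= (0 8 2 16 5 1 6 17 11 7 14 10)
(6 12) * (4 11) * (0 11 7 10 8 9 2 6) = (0 11 4 7 10 8 9 2 6 12) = [11, 1, 6, 3, 7, 5, 12, 10, 9, 2, 8, 4, 0]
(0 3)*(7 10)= (0 3)(7 10)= [3, 1, 2, 0, 4, 5, 6, 10, 8, 9, 7]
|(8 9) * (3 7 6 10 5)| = 10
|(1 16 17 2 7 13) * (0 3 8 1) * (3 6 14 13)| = 28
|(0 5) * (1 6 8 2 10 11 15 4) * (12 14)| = 8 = |(0 5)(1 6 8 2 10 11 15 4)(12 14)|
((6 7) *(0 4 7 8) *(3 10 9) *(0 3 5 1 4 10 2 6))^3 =((0 10 9 5 1 4 7)(2 6 8 3))^3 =(0 5 7 9 4 10 1)(2 3 8 6)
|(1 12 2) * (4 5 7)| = |(1 12 2)(4 5 7)| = 3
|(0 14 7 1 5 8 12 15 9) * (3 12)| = 10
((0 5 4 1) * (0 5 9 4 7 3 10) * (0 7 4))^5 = (0 9)(1 4 5)(3 7 10)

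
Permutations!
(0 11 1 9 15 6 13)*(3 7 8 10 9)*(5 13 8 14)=(0 11 1 3 7 14 5 13)(6 8 10 9 15)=[11, 3, 2, 7, 4, 13, 8, 14, 10, 15, 9, 1, 12, 0, 5, 6]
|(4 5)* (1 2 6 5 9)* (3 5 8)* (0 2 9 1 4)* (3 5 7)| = 30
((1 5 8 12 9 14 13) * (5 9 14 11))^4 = ((1 9 11 5 8 12 14 13))^4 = (1 8)(5 13)(9 12)(11 14)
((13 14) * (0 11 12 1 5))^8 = (14)(0 1 11 5 12)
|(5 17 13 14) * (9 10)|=|(5 17 13 14)(9 10)|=4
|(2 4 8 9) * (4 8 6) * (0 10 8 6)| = 7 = |(0 10 8 9 2 6 4)|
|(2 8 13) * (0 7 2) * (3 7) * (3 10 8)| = |(0 10 8 13)(2 3 7)| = 12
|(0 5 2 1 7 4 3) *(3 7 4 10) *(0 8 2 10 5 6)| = 8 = |(0 6)(1 4 7 5 10 3 8 2)|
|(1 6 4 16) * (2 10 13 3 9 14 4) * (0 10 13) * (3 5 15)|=|(0 10)(1 6 2 13 5 15 3 9 14 4 16)|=22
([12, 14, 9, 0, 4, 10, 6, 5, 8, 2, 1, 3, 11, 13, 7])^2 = [11, 7, 2, 12, 4, 1, 6, 10, 8, 9, 14, 0, 3, 13, 5]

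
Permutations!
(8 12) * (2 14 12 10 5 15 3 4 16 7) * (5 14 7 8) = (2 7)(3 4 16 8 10 14 12 5 15) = [0, 1, 7, 4, 16, 15, 6, 2, 10, 9, 14, 11, 5, 13, 12, 3, 8]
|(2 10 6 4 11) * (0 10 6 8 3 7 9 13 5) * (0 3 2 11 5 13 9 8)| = 14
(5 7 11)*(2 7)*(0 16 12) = (0 16 12)(2 7 11 5) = [16, 1, 7, 3, 4, 2, 6, 11, 8, 9, 10, 5, 0, 13, 14, 15, 12]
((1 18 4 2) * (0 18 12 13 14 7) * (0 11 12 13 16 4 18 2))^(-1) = ((18)(0 2 1 13 14 7 11 12 16 4))^(-1) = (18)(0 4 16 12 11 7 14 13 1 2)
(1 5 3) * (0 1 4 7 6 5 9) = (0 1 9)(3 4 7 6 5) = [1, 9, 2, 4, 7, 3, 5, 6, 8, 0]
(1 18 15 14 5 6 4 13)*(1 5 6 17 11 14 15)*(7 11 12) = (1 18)(4 13 5 17 12 7 11 14 6) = [0, 18, 2, 3, 13, 17, 4, 11, 8, 9, 10, 14, 7, 5, 6, 15, 16, 12, 1]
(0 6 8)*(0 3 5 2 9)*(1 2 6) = [1, 2, 9, 5, 4, 6, 8, 7, 3, 0] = (0 1 2 9)(3 5 6 8)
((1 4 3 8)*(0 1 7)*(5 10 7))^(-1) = ((0 1 4 3 8 5 10 7))^(-1) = (0 7 10 5 8 3 4 1)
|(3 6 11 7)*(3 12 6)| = |(6 11 7 12)| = 4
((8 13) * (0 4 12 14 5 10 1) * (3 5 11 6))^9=(0 1 10 5 3 6 11 14 12 4)(8 13)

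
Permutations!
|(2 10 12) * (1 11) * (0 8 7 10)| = 6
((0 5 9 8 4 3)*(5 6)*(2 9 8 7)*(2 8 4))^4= (9)(0 3 4 5 6)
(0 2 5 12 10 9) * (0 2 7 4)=(0 7 4)(2 5 12 10 9)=[7, 1, 5, 3, 0, 12, 6, 4, 8, 2, 9, 11, 10]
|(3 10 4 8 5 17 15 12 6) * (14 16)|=|(3 10 4 8 5 17 15 12 6)(14 16)|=18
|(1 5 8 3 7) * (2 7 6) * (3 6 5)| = 7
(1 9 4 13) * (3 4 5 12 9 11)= (1 11 3 4 13)(5 12 9)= [0, 11, 2, 4, 13, 12, 6, 7, 8, 5, 10, 3, 9, 1]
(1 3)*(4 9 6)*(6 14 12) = (1 3)(4 9 14 12 6) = [0, 3, 2, 1, 9, 5, 4, 7, 8, 14, 10, 11, 6, 13, 12]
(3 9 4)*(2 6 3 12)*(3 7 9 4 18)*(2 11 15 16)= (2 6 7 9 18 3 4 12 11 15 16)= [0, 1, 6, 4, 12, 5, 7, 9, 8, 18, 10, 15, 11, 13, 14, 16, 2, 17, 3]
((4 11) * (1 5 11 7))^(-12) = ((1 5 11 4 7))^(-12) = (1 4 5 7 11)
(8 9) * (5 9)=(5 9 8)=[0, 1, 2, 3, 4, 9, 6, 7, 5, 8]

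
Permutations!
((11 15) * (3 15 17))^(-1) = ((3 15 11 17))^(-1) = (3 17 11 15)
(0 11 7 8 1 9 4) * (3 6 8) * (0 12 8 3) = (0 11 7)(1 9 4 12 8)(3 6) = [11, 9, 2, 6, 12, 5, 3, 0, 1, 4, 10, 7, 8]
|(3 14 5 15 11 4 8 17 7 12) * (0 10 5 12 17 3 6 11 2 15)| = 42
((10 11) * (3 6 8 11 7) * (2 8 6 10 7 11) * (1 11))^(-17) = ((1 11 7 3 10)(2 8))^(-17) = (1 3 11 10 7)(2 8)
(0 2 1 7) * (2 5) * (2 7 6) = (0 5 7)(1 6 2) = [5, 6, 1, 3, 4, 7, 2, 0]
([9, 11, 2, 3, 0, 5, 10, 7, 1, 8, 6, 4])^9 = (0 1)(4 8)(6 10)(9 11)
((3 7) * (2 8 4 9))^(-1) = ((2 8 4 9)(3 7))^(-1) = (2 9 4 8)(3 7)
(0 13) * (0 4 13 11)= [11, 1, 2, 3, 13, 5, 6, 7, 8, 9, 10, 0, 12, 4]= (0 11)(4 13)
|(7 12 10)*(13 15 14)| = |(7 12 10)(13 15 14)| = 3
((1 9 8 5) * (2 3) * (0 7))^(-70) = (1 8)(5 9)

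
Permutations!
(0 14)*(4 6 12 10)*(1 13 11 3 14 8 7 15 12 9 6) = (0 8 7 15 12 10 4 1 13 11 3 14)(6 9) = [8, 13, 2, 14, 1, 5, 9, 15, 7, 6, 4, 3, 10, 11, 0, 12]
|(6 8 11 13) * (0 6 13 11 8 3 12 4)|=|(13)(0 6 3 12 4)|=5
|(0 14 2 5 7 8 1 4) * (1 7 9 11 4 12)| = 14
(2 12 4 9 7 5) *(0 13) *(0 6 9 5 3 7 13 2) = (0 2 12 4 5)(3 7)(6 9 13) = [2, 1, 12, 7, 5, 0, 9, 3, 8, 13, 10, 11, 4, 6]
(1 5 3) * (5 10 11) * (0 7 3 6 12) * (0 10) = [7, 0, 2, 1, 4, 6, 12, 3, 8, 9, 11, 5, 10] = (0 7 3 1)(5 6 12 10 11)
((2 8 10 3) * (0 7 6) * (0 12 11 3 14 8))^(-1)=(0 2 3 11 12 6 7)(8 14 10)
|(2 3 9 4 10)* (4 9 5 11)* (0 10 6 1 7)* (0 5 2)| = 6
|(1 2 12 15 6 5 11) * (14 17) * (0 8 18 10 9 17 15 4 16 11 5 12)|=15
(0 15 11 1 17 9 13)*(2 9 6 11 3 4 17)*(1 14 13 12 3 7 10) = (0 15 7 10 1 2 9 12 3 4 17 6 11 14 13) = [15, 2, 9, 4, 17, 5, 11, 10, 8, 12, 1, 14, 3, 0, 13, 7, 16, 6]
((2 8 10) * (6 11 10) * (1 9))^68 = (2 11 8 10 6)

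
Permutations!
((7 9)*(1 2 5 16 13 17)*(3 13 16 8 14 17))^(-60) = ((1 2 5 8 14 17)(3 13)(7 9))^(-60) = (17)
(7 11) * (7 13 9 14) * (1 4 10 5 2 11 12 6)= (1 4 10 5 2 11 13 9 14 7 12 6)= [0, 4, 11, 3, 10, 2, 1, 12, 8, 14, 5, 13, 6, 9, 7]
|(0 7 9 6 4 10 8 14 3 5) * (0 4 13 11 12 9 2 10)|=|(0 7 2 10 8 14 3 5 4)(6 13 11 12 9)|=45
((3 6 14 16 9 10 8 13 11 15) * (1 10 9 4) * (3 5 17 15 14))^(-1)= ((1 10 8 13 11 14 16 4)(3 6)(5 17 15))^(-1)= (1 4 16 14 11 13 8 10)(3 6)(5 15 17)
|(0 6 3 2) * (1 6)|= |(0 1 6 3 2)|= 5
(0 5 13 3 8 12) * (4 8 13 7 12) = [5, 1, 2, 13, 8, 7, 6, 12, 4, 9, 10, 11, 0, 3] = (0 5 7 12)(3 13)(4 8)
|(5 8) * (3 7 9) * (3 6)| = |(3 7 9 6)(5 8)| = 4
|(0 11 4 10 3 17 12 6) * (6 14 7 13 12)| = |(0 11 4 10 3 17 6)(7 13 12 14)| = 28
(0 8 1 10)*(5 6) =(0 8 1 10)(5 6) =[8, 10, 2, 3, 4, 6, 5, 7, 1, 9, 0]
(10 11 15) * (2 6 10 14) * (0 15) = (0 15 14 2 6 10 11) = [15, 1, 6, 3, 4, 5, 10, 7, 8, 9, 11, 0, 12, 13, 2, 14]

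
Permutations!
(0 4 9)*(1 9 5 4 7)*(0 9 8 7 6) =[6, 8, 2, 3, 5, 4, 0, 1, 7, 9] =(9)(0 6)(1 8 7)(4 5)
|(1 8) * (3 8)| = 3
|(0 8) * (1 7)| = 2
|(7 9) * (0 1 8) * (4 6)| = 6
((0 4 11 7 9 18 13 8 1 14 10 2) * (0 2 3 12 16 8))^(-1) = ((0 4 11 7 9 18 13)(1 14 10 3 12 16 8))^(-1) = (0 13 18 9 7 11 4)(1 8 16 12 3 10 14)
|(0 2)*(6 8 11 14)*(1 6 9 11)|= |(0 2)(1 6 8)(9 11 14)|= 6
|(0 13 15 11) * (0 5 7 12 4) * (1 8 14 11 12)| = |(0 13 15 12 4)(1 8 14 11 5 7)| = 30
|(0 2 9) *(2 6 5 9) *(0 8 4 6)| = 5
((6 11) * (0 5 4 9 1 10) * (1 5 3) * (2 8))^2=(11)(0 1)(3 10)(4 5 9)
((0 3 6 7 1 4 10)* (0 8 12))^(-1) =(0 12 8 10 4 1 7 6 3)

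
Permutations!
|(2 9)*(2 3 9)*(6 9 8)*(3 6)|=2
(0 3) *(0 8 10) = (0 3 8 10) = [3, 1, 2, 8, 4, 5, 6, 7, 10, 9, 0]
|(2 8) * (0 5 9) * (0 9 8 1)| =5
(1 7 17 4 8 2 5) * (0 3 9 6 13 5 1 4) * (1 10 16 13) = (0 3 9 6 1 7 17)(2 10 16 13 5 4 8) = [3, 7, 10, 9, 8, 4, 1, 17, 2, 6, 16, 11, 12, 5, 14, 15, 13, 0]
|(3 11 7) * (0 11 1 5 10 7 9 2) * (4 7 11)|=10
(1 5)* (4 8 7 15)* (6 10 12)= (1 5)(4 8 7 15)(6 10 12)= [0, 5, 2, 3, 8, 1, 10, 15, 7, 9, 12, 11, 6, 13, 14, 4]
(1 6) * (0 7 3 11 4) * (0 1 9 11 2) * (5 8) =(0 7 3 2)(1 6 9 11 4)(5 8) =[7, 6, 0, 2, 1, 8, 9, 3, 5, 11, 10, 4]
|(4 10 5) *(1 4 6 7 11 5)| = |(1 4 10)(5 6 7 11)| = 12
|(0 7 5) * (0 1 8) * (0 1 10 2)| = |(0 7 5 10 2)(1 8)| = 10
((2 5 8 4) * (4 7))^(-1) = (2 4 7 8 5)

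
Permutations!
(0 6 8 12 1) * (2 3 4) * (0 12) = (0 6 8)(1 12)(2 3 4) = [6, 12, 3, 4, 2, 5, 8, 7, 0, 9, 10, 11, 1]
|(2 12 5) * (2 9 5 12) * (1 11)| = |(12)(1 11)(5 9)| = 2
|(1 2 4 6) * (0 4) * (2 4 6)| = 5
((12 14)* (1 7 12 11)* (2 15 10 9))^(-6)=(1 11 14 12 7)(2 10)(9 15)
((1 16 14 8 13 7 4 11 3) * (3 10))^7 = (1 11 13 16 10 7 14 3 4 8)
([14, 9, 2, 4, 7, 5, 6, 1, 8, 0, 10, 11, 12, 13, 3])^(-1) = (0 9 1 7 4 3 14)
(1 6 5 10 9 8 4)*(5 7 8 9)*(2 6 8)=(1 8 4)(2 6 7)(5 10)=[0, 8, 6, 3, 1, 10, 7, 2, 4, 9, 5]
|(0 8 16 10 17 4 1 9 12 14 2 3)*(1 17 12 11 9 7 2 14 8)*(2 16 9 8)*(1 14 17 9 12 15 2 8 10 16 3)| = 12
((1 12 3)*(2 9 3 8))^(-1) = (1 3 9 2 8 12)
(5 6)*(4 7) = (4 7)(5 6) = [0, 1, 2, 3, 7, 6, 5, 4]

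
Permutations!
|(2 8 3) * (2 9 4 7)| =|(2 8 3 9 4 7)| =6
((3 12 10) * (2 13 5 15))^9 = ((2 13 5 15)(3 12 10))^9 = (2 13 5 15)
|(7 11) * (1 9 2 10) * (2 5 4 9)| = |(1 2 10)(4 9 5)(7 11)| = 6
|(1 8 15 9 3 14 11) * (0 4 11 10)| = |(0 4 11 1 8 15 9 3 14 10)| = 10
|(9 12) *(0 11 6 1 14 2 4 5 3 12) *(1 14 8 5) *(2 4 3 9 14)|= |(0 11 6 2 3 12 14 4 1 8 5 9)|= 12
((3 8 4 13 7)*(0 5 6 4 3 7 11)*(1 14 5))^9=((0 1 14 5 6 4 13 11)(3 8))^9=(0 1 14 5 6 4 13 11)(3 8)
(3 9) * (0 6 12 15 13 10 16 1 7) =(0 6 12 15 13 10 16 1 7)(3 9) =[6, 7, 2, 9, 4, 5, 12, 0, 8, 3, 16, 11, 15, 10, 14, 13, 1]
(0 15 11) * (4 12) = (0 15 11)(4 12) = [15, 1, 2, 3, 12, 5, 6, 7, 8, 9, 10, 0, 4, 13, 14, 11]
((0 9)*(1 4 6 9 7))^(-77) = ((0 7 1 4 6 9))^(-77) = (0 7 1 4 6 9)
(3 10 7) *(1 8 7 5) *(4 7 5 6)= (1 8 5)(3 10 6 4 7)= [0, 8, 2, 10, 7, 1, 4, 3, 5, 9, 6]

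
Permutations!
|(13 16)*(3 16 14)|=|(3 16 13 14)|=4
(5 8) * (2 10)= (2 10)(5 8)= [0, 1, 10, 3, 4, 8, 6, 7, 5, 9, 2]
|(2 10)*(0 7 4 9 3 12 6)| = |(0 7 4 9 3 12 6)(2 10)| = 14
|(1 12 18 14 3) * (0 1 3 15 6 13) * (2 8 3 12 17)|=|(0 1 17 2 8 3 12 18 14 15 6 13)|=12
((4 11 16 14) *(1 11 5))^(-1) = (1 5 4 14 16 11)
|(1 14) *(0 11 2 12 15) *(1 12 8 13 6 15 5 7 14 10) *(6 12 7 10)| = 22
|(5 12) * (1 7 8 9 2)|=10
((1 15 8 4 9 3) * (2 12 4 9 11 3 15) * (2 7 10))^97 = ((1 7 10 2 12 4 11 3)(8 9 15))^97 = (1 7 10 2 12 4 11 3)(8 9 15)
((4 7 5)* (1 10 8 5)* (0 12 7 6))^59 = ((0 12 7 1 10 8 5 4 6))^59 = (0 8 12 5 7 4 1 6 10)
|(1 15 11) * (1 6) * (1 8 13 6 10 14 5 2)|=|(1 15 11 10 14 5 2)(6 8 13)|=21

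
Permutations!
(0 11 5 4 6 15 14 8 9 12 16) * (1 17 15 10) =(0 11 5 4 6 10 1 17 15 14 8 9 12 16) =[11, 17, 2, 3, 6, 4, 10, 7, 9, 12, 1, 5, 16, 13, 8, 14, 0, 15]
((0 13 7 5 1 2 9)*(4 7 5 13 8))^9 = ((0 8 4 7 13 5 1 2 9))^9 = (13)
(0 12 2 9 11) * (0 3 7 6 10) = (0 12 2 9 11 3 7 6 10) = [12, 1, 9, 7, 4, 5, 10, 6, 8, 11, 0, 3, 2]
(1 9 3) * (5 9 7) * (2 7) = (1 2 7 5 9 3) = [0, 2, 7, 1, 4, 9, 6, 5, 8, 3]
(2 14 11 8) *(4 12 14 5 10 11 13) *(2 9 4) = (2 5 10 11 8 9 4 12 14 13) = [0, 1, 5, 3, 12, 10, 6, 7, 9, 4, 11, 8, 14, 2, 13]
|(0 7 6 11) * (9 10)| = |(0 7 6 11)(9 10)| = 4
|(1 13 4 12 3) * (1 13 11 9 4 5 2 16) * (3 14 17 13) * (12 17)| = |(1 11 9 4 17 13 5 2 16)(12 14)| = 18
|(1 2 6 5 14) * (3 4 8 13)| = 20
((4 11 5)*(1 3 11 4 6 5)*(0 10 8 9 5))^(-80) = (0 5 8)(1 3 11)(6 9 10)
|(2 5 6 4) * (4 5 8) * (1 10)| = |(1 10)(2 8 4)(5 6)| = 6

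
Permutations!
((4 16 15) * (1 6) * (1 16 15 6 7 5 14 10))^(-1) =((1 7 5 14 10)(4 15)(6 16))^(-1) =(1 10 14 5 7)(4 15)(6 16)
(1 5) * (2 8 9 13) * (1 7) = (1 5 7)(2 8 9 13) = [0, 5, 8, 3, 4, 7, 6, 1, 9, 13, 10, 11, 12, 2]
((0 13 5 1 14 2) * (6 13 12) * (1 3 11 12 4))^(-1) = (0 2 14 1 4)(3 5 13 6 12 11)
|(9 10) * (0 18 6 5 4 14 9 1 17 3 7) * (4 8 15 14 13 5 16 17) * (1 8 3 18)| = 140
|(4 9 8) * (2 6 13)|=|(2 6 13)(4 9 8)|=3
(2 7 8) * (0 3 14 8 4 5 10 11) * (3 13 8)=(0 13 8 2 7 4 5 10 11)(3 14)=[13, 1, 7, 14, 5, 10, 6, 4, 2, 9, 11, 0, 12, 8, 3]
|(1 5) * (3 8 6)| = |(1 5)(3 8 6)| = 6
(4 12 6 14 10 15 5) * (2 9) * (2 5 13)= [0, 1, 9, 3, 12, 4, 14, 7, 8, 5, 15, 11, 6, 2, 10, 13]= (2 9 5 4 12 6 14 10 15 13)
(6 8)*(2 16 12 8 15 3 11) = (2 16 12 8 6 15 3 11) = [0, 1, 16, 11, 4, 5, 15, 7, 6, 9, 10, 2, 8, 13, 14, 3, 12]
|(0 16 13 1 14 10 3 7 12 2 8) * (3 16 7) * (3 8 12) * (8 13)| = 18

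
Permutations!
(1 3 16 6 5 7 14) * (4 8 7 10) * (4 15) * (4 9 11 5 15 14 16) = (1 3 4 8 7 16 6 15 9 11 5 10 14) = [0, 3, 2, 4, 8, 10, 15, 16, 7, 11, 14, 5, 12, 13, 1, 9, 6]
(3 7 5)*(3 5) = (3 7) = [0, 1, 2, 7, 4, 5, 6, 3]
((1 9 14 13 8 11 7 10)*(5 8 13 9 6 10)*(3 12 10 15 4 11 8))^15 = (1 7)(3 15)(4 12)(5 6)(9 14)(10 11)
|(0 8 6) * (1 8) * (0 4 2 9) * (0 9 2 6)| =6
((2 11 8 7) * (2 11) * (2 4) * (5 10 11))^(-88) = ((2 4)(5 10 11 8 7))^(-88) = (5 11 7 10 8)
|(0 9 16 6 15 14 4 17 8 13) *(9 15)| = 21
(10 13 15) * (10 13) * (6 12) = (6 12)(13 15) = [0, 1, 2, 3, 4, 5, 12, 7, 8, 9, 10, 11, 6, 15, 14, 13]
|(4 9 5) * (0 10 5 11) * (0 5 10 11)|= 5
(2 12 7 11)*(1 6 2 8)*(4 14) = (1 6 2 12 7 11 8)(4 14) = [0, 6, 12, 3, 14, 5, 2, 11, 1, 9, 10, 8, 7, 13, 4]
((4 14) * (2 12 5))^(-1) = ((2 12 5)(4 14))^(-1) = (2 5 12)(4 14)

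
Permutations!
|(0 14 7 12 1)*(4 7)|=|(0 14 4 7 12 1)|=6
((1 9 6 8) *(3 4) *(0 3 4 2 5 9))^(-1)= (0 1 8 6 9 5 2 3)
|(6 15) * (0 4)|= |(0 4)(6 15)|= 2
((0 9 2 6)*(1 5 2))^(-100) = (0 1 2)(5 6 9)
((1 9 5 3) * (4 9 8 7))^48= (1 3 5 9 4 7 8)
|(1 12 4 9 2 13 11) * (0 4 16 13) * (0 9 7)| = |(0 4 7)(1 12 16 13 11)(2 9)| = 30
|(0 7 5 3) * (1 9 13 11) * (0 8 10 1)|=10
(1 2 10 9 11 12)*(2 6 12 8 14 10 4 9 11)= (1 6 12)(2 4 9)(8 14 10 11)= [0, 6, 4, 3, 9, 5, 12, 7, 14, 2, 11, 8, 1, 13, 10]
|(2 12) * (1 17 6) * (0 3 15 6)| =6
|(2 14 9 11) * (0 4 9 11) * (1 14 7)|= 15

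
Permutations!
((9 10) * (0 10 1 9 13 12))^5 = (0 10 13 12)(1 9)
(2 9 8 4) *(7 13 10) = (2 9 8 4)(7 13 10) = [0, 1, 9, 3, 2, 5, 6, 13, 4, 8, 7, 11, 12, 10]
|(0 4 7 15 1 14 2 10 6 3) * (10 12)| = |(0 4 7 15 1 14 2 12 10 6 3)| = 11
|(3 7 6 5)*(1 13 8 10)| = |(1 13 8 10)(3 7 6 5)| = 4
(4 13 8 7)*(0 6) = (0 6)(4 13 8 7) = [6, 1, 2, 3, 13, 5, 0, 4, 7, 9, 10, 11, 12, 8]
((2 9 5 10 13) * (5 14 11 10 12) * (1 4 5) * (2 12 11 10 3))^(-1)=(1 12 13 10 14 9 2 3 11 5 4)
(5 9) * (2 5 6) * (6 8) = (2 5 9 8 6) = [0, 1, 5, 3, 4, 9, 2, 7, 6, 8]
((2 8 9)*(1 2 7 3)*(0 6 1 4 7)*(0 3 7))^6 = (0 3 8 1)(2 6 4 9)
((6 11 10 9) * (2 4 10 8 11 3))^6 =((2 4 10 9 6 3)(8 11))^6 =(11)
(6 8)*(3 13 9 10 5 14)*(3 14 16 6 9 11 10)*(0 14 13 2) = (0 14 13 11 10 5 16 6 8 9 3 2) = [14, 1, 0, 2, 4, 16, 8, 7, 9, 3, 5, 10, 12, 11, 13, 15, 6]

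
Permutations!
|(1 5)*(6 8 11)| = |(1 5)(6 8 11)| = 6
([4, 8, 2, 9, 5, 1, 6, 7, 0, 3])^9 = [8, 5, 2, 9, 0, 4, 6, 7, 1, 3]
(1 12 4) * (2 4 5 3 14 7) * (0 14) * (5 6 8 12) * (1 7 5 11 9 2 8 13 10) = (0 14 5 3)(1 11 9 2 4 7 8 12 6 13 10) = [14, 11, 4, 0, 7, 3, 13, 8, 12, 2, 1, 9, 6, 10, 5]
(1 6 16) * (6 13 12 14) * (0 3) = (0 3)(1 13 12 14 6 16) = [3, 13, 2, 0, 4, 5, 16, 7, 8, 9, 10, 11, 14, 12, 6, 15, 1]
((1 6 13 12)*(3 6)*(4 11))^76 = (1 3 6 13 12) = ((1 3 6 13 12)(4 11))^76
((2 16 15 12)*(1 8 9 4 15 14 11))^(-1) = (1 11 14 16 2 12 15 4 9 8)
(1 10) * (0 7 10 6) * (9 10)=(0 7 9 10 1 6)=[7, 6, 2, 3, 4, 5, 0, 9, 8, 10, 1]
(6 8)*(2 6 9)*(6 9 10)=(2 9)(6 8 10)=[0, 1, 9, 3, 4, 5, 8, 7, 10, 2, 6]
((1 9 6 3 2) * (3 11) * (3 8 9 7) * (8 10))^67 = ((1 7 3 2)(6 11 10 8 9))^67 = (1 2 3 7)(6 10 9 11 8)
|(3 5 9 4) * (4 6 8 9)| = 3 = |(3 5 4)(6 8 9)|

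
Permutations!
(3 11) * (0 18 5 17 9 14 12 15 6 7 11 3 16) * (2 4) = (0 18 5 17 9 14 12 15 6 7 11 16)(2 4) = [18, 1, 4, 3, 2, 17, 7, 11, 8, 14, 10, 16, 15, 13, 12, 6, 0, 9, 5]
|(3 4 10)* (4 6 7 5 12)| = 7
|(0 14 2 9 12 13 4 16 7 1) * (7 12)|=|(0 14 2 9 7 1)(4 16 12 13)|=12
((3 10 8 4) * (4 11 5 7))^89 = ((3 10 8 11 5 7 4))^89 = (3 7 11 10 4 5 8)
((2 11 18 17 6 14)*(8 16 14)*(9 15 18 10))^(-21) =(2 11 10 9 15 18 17 6 8 16 14)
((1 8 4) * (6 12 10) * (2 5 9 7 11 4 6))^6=((1 8 6 12 10 2 5 9 7 11 4))^6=(1 5 8 9 6 7 12 11 10 4 2)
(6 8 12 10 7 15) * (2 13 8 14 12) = (2 13 8)(6 14 12 10 7 15) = [0, 1, 13, 3, 4, 5, 14, 15, 2, 9, 7, 11, 10, 8, 12, 6]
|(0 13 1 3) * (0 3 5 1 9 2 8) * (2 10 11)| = 14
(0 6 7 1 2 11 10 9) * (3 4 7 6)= (0 3 4 7 1 2 11 10 9)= [3, 2, 11, 4, 7, 5, 6, 1, 8, 0, 9, 10]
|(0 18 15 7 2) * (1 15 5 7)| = |(0 18 5 7 2)(1 15)| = 10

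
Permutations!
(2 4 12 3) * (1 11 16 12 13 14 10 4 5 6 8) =(1 11 16 12 3 2 5 6 8)(4 13 14 10) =[0, 11, 5, 2, 13, 6, 8, 7, 1, 9, 4, 16, 3, 14, 10, 15, 12]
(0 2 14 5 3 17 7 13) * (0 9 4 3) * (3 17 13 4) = (0 2 14 5)(3 13 9)(4 17 7) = [2, 1, 14, 13, 17, 0, 6, 4, 8, 3, 10, 11, 12, 9, 5, 15, 16, 7]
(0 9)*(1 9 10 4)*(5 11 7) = [10, 9, 2, 3, 1, 11, 6, 5, 8, 0, 4, 7] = (0 10 4 1 9)(5 11 7)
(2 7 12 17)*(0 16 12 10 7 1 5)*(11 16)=(0 11 16 12 17 2 1 5)(7 10)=[11, 5, 1, 3, 4, 0, 6, 10, 8, 9, 7, 16, 17, 13, 14, 15, 12, 2]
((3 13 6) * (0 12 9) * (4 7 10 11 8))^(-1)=(0 9 12)(3 6 13)(4 8 11 10 7)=((0 12 9)(3 13 6)(4 7 10 11 8))^(-1)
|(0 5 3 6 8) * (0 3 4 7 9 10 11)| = 21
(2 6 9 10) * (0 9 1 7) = (0 9 10 2 6 1 7) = [9, 7, 6, 3, 4, 5, 1, 0, 8, 10, 2]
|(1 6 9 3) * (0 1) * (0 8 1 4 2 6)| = 8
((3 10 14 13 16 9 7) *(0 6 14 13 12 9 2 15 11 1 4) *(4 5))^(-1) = (0 4 5 1 11 15 2 16 13 10 3 7 9 12 14 6)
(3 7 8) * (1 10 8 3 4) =(1 10 8 4)(3 7) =[0, 10, 2, 7, 1, 5, 6, 3, 4, 9, 8]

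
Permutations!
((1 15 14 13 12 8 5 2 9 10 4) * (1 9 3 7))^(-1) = (1 7 3 2 5 8 12 13 14 15)(4 10 9)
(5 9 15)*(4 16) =(4 16)(5 9 15) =[0, 1, 2, 3, 16, 9, 6, 7, 8, 15, 10, 11, 12, 13, 14, 5, 4]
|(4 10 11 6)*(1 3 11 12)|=7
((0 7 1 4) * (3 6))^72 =(7) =((0 7 1 4)(3 6))^72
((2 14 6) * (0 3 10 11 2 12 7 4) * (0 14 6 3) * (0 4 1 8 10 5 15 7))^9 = (0 10 5 12 8 3 6 1 14 2 7 4 11 15)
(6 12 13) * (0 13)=(0 13 6 12)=[13, 1, 2, 3, 4, 5, 12, 7, 8, 9, 10, 11, 0, 6]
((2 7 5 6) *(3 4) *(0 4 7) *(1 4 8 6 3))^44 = ((0 8 6 2)(1 4)(3 7 5))^44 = (8)(3 5 7)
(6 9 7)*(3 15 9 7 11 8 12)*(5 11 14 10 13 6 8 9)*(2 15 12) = (2 15 5 11 9 14 10 13 6 7 8)(3 12) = [0, 1, 15, 12, 4, 11, 7, 8, 2, 14, 13, 9, 3, 6, 10, 5]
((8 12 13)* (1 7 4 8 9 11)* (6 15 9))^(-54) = (1 6 4 9 12)(7 15 8 11 13)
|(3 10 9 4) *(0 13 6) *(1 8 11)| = |(0 13 6)(1 8 11)(3 10 9 4)| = 12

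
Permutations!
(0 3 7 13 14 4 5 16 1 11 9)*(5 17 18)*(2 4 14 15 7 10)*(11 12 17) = (0 3 10 2 4 11 9)(1 12 17 18 5 16)(7 13 15) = [3, 12, 4, 10, 11, 16, 6, 13, 8, 0, 2, 9, 17, 15, 14, 7, 1, 18, 5]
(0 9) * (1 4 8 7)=(0 9)(1 4 8 7)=[9, 4, 2, 3, 8, 5, 6, 1, 7, 0]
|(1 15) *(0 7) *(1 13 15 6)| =2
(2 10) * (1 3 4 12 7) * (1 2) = (1 3 4 12 7 2 10) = [0, 3, 10, 4, 12, 5, 6, 2, 8, 9, 1, 11, 7]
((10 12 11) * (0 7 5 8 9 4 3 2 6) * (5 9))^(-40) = (0 9 3 6 7 4 2)(10 11 12)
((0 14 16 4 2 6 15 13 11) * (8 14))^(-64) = (0 6 14 13 4)(2 8 15 16 11)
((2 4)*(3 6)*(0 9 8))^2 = (0 8 9)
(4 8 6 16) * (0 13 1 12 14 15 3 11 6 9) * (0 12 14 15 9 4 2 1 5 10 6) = (0 13 5 10 6 16 2 1 14 9 12 15 3 11)(4 8) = [13, 14, 1, 11, 8, 10, 16, 7, 4, 12, 6, 0, 15, 5, 9, 3, 2]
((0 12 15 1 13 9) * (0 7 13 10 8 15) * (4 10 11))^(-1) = (0 12)(1 15 8 10 4 11)(7 9 13)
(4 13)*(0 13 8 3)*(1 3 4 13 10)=[10, 3, 2, 0, 8, 5, 6, 7, 4, 9, 1, 11, 12, 13]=(13)(0 10 1 3)(4 8)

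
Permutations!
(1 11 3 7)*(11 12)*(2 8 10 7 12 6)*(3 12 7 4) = (1 6 2 8 10 4 3 7)(11 12) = [0, 6, 8, 7, 3, 5, 2, 1, 10, 9, 4, 12, 11]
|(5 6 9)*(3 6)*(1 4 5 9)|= 5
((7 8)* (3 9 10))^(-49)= (3 10 9)(7 8)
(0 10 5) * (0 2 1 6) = (0 10 5 2 1 6) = [10, 6, 1, 3, 4, 2, 0, 7, 8, 9, 5]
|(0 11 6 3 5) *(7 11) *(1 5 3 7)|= |(0 1 5)(6 7 11)|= 3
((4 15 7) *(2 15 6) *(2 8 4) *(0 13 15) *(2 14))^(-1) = (0 2 14 7 15 13)(4 8 6)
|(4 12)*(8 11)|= 2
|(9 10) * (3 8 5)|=6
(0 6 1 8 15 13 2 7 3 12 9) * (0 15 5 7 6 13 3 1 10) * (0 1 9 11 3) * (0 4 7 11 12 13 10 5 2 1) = (0 10)(1 8 2 6 5 11 3 13)(4 7 9 15) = [10, 8, 6, 13, 7, 11, 5, 9, 2, 15, 0, 3, 12, 1, 14, 4]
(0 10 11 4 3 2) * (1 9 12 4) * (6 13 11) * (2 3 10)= (0 2)(1 9 12 4 10 6 13 11)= [2, 9, 0, 3, 10, 5, 13, 7, 8, 12, 6, 1, 4, 11]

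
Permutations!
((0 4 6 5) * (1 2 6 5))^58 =(0 4 5)(1 2 6)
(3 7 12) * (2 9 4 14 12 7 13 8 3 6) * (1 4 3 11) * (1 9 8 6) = (1 4 14 12)(2 8 11 9 3 13 6) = [0, 4, 8, 13, 14, 5, 2, 7, 11, 3, 10, 9, 1, 6, 12]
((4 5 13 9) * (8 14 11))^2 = (4 13)(5 9)(8 11 14)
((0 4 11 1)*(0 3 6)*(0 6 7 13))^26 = ((0 4 11 1 3 7 13))^26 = (0 7 1 4 13 3 11)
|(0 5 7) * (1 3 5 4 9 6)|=8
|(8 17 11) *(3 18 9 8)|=|(3 18 9 8 17 11)|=6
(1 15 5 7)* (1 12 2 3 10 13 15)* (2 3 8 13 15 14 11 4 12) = (2 8 13 14 11 4 12 3 10 15 5 7) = [0, 1, 8, 10, 12, 7, 6, 2, 13, 9, 15, 4, 3, 14, 11, 5]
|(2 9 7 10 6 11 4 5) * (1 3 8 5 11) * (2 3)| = |(1 2 9 7 10 6)(3 8 5)(4 11)| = 6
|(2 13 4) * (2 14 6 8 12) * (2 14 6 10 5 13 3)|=8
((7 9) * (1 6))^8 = ((1 6)(7 9))^8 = (9)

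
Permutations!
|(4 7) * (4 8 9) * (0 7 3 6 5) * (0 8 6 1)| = 9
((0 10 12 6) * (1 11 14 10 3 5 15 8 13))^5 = (0 13 12 15 14 3 1 6 8 10 5 11)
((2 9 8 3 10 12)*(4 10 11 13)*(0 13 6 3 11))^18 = ((0 13 4 10 12 2 9 8 11 6 3))^18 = (0 8 10 3 9 4 6 2 13 11 12)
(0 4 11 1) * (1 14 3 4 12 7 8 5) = [12, 0, 2, 4, 11, 1, 6, 8, 5, 9, 10, 14, 7, 13, 3] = (0 12 7 8 5 1)(3 4 11 14)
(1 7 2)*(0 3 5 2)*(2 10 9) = [3, 7, 1, 5, 4, 10, 6, 0, 8, 2, 9] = (0 3 5 10 9 2 1 7)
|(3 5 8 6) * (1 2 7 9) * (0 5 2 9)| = 14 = |(0 5 8 6 3 2 7)(1 9)|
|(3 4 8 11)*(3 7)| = 5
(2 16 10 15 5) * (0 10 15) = [10, 1, 16, 3, 4, 2, 6, 7, 8, 9, 0, 11, 12, 13, 14, 5, 15] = (0 10)(2 16 15 5)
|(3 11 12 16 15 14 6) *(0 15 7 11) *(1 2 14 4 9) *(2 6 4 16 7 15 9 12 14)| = 10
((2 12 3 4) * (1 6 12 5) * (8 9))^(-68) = ((1 6 12 3 4 2 5)(8 9))^(-68) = (1 12 4 5 6 3 2)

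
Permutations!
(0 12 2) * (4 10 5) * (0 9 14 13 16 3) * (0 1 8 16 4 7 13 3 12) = (1 8 16 12 2 9 14 3)(4 10 5 7 13) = [0, 8, 9, 1, 10, 7, 6, 13, 16, 14, 5, 11, 2, 4, 3, 15, 12]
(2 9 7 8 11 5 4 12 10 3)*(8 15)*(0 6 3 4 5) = [6, 1, 9, 2, 12, 5, 3, 15, 11, 7, 4, 0, 10, 13, 14, 8] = (0 6 3 2 9 7 15 8 11)(4 12 10)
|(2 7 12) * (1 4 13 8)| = 12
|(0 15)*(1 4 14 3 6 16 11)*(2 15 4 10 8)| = 12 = |(0 4 14 3 6 16 11 1 10 8 2 15)|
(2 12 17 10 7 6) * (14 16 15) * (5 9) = (2 12 17 10 7 6)(5 9)(14 16 15) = [0, 1, 12, 3, 4, 9, 2, 6, 8, 5, 7, 11, 17, 13, 16, 14, 15, 10]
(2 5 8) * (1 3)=(1 3)(2 5 8)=[0, 3, 5, 1, 4, 8, 6, 7, 2]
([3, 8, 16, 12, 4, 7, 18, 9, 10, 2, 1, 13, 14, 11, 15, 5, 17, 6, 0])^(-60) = (0 5 17 12 9 18 15 16 3 7 6 14 2)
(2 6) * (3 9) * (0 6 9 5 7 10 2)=(0 6)(2 9 3 5 7 10)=[6, 1, 9, 5, 4, 7, 0, 10, 8, 3, 2]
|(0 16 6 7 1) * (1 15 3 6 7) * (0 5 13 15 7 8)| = 6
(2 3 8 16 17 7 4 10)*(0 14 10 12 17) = (0 14 10 2 3 8 16)(4 12 17 7) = [14, 1, 3, 8, 12, 5, 6, 4, 16, 9, 2, 11, 17, 13, 10, 15, 0, 7]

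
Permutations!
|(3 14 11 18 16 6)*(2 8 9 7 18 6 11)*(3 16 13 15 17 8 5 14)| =21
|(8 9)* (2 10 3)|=|(2 10 3)(8 9)|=6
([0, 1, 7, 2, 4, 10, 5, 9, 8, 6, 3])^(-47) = (2 9 5 3 7 6 10)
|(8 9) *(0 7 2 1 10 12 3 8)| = 9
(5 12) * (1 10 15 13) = (1 10 15 13)(5 12) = [0, 10, 2, 3, 4, 12, 6, 7, 8, 9, 15, 11, 5, 1, 14, 13]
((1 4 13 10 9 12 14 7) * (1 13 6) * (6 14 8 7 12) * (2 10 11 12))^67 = ((1 4 14 2 10 9 6)(7 13 11 12 8))^67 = (1 10 4 9 14 6 2)(7 11 8 13 12)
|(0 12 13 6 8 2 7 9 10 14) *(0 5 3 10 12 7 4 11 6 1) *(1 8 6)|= 20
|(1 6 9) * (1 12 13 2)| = 6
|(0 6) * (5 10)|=|(0 6)(5 10)|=2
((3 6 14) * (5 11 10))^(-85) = (3 14 6)(5 10 11) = ((3 6 14)(5 11 10))^(-85)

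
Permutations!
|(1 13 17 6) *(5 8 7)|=|(1 13 17 6)(5 8 7)|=12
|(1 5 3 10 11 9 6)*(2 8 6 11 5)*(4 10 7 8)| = 18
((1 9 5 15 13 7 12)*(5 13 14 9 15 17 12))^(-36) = (17)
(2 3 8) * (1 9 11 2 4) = [0, 9, 3, 8, 1, 5, 6, 7, 4, 11, 10, 2] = (1 9 11 2 3 8 4)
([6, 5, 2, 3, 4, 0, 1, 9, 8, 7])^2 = (9)(0 1)(5 6)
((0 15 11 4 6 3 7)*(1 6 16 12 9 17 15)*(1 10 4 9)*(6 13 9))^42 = (17)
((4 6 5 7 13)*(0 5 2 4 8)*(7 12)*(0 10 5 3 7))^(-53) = ((0 3 7 13 8 10 5 12)(2 4 6))^(-53) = (0 13 5 3 8 12 7 10)(2 4 6)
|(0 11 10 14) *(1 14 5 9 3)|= 8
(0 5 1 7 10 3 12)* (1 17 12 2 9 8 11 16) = (0 5 17 12)(1 7 10 3 2 9 8 11 16) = [5, 7, 9, 2, 4, 17, 6, 10, 11, 8, 3, 16, 0, 13, 14, 15, 1, 12]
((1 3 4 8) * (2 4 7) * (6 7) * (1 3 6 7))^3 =(1 6)(2 3 4 7 8)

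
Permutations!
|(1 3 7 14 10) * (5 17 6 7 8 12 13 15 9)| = |(1 3 8 12 13 15 9 5 17 6 7 14 10)| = 13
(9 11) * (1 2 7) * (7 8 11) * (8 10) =(1 2 10 8 11 9 7) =[0, 2, 10, 3, 4, 5, 6, 1, 11, 7, 8, 9]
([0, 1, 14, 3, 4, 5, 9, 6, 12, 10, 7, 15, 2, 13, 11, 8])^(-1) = [0, 1, 12, 3, 4, 5, 7, 10, 15, 6, 9, 14, 8, 13, 2, 11]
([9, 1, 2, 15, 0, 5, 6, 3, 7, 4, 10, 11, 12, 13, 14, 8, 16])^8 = (16)(0 4 9)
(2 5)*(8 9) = (2 5)(8 9) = [0, 1, 5, 3, 4, 2, 6, 7, 9, 8]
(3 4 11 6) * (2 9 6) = (2 9 6 3 4 11) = [0, 1, 9, 4, 11, 5, 3, 7, 8, 6, 10, 2]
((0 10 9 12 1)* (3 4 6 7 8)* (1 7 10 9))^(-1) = (0 1 10 6 4 3 8 7 12 9)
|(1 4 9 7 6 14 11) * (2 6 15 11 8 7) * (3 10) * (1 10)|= 12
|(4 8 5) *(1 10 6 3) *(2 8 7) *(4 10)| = |(1 4 7 2 8 5 10 6 3)| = 9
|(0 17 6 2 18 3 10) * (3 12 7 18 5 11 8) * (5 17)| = |(0 5 11 8 3 10)(2 17 6)(7 18 12)| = 6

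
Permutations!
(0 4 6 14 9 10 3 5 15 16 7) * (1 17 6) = [4, 17, 2, 5, 1, 15, 14, 0, 8, 10, 3, 11, 12, 13, 9, 16, 7, 6] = (0 4 1 17 6 14 9 10 3 5 15 16 7)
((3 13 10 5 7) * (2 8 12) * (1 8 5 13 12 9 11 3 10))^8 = ((1 8 9 11 3 12 2 5 7 10 13))^8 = (1 7 12 9 13 5 3 8 10 2 11)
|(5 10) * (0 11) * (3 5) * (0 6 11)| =|(3 5 10)(6 11)| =6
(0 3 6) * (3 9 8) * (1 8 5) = (0 9 5 1 8 3 6) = [9, 8, 2, 6, 4, 1, 0, 7, 3, 5]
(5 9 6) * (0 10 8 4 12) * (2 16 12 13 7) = (0 10 8 4 13 7 2 16 12)(5 9 6) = [10, 1, 16, 3, 13, 9, 5, 2, 4, 6, 8, 11, 0, 7, 14, 15, 12]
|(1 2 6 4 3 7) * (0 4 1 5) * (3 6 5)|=6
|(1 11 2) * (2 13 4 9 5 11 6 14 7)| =5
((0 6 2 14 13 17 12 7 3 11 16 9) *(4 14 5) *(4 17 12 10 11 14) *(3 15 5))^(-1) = ((0 6 2 3 14 13 12 7 15 5 17 10 11 16 9))^(-1) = (0 9 16 11 10 17 5 15 7 12 13 14 3 2 6)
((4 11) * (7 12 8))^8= ((4 11)(7 12 8))^8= (7 8 12)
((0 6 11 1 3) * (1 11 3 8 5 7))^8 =(11)(0 3 6)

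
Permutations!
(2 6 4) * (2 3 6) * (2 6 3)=[0, 1, 6, 3, 2, 5, 4]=(2 6 4)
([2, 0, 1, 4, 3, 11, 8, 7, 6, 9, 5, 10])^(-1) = [1, 2, 0, 4, 3, 10, 8, 7, 6, 9, 11, 5]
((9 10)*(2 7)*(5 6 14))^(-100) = (5 14 6)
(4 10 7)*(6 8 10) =(4 6 8 10 7) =[0, 1, 2, 3, 6, 5, 8, 4, 10, 9, 7]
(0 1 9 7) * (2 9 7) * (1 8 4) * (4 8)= (0 4 1 7)(2 9)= [4, 7, 9, 3, 1, 5, 6, 0, 8, 2]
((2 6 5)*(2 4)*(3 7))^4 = (7)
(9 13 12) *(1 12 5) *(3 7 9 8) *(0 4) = (0 4)(1 12 8 3 7 9 13 5) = [4, 12, 2, 7, 0, 1, 6, 9, 3, 13, 10, 11, 8, 5]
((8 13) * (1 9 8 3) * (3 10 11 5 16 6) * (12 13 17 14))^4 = ((1 9 8 17 14 12 13 10 11 5 16 6 3))^4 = (1 14 11 3 17 10 6 8 13 16 9 12 5)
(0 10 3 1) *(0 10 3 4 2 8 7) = (0 3 1 10 4 2 8 7) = [3, 10, 8, 1, 2, 5, 6, 0, 7, 9, 4]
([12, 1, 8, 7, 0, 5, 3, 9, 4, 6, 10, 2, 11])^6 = [0, 1, 2, 9, 4, 5, 7, 6, 8, 3, 10, 11, 12]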